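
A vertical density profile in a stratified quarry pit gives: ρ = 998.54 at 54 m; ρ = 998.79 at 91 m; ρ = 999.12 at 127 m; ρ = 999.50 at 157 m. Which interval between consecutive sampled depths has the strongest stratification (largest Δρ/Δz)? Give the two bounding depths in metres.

Compute the density gradient over each adjacent pair:
  54–91 m: Δρ/Δz = 0.25/37 = 6.8 × 10⁻³ kg m⁻⁴
  91–127 m: Δρ/Δz = 0.33/36 = 9.2 × 10⁻³ kg m⁻⁴
  127–157 m: Δρ/Δz = 0.38/30 = 0.013 kg m⁻⁴
The largest gradient is in the 127–157 m interval — the pycnocline.

127–157 m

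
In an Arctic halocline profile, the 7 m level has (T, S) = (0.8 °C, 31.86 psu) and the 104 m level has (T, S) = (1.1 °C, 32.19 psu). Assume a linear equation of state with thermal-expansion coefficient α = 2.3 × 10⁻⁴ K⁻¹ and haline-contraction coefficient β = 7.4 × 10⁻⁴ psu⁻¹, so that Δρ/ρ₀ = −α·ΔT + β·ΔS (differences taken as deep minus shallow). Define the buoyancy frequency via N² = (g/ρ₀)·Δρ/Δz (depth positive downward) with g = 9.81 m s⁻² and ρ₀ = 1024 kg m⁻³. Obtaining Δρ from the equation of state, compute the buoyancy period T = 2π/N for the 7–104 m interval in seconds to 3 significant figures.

ΔT = +0.3 K, ΔS = +0.33 psu (deep − shallow).
Δρ/ρ₀ = −αΔT + βΔS = -6.90 × 10⁻⁵ + 2.442 × 10⁻⁴ = 1.752 × 10⁻⁴, so Δρ ≈ 0.1794 kg m⁻³.
N² = (g/ρ₀)·Δρ/Δz = g·(Δρ/ρ₀)/Δz = 9.81 × 1.752 × 10⁻⁴ / 97 = 1.7719 × 10⁻⁵ s⁻².
N = √(1.7719 × 10⁻⁵) = 4.2094 × 10⁻³ rad s⁻¹ → T = 2π/N = 1.4927 × 10³ s ≈ 1.49 × 10³ s.

1.49 × 10³ s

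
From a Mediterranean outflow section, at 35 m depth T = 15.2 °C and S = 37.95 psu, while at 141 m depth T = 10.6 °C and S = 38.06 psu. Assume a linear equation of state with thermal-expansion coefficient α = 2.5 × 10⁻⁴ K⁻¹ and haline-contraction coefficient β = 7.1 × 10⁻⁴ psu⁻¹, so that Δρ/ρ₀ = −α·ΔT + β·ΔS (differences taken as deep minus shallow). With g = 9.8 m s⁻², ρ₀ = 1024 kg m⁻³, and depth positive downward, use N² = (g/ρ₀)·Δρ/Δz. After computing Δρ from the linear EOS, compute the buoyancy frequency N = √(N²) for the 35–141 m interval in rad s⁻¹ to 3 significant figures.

0.0107 rad s⁻¹

ΔT = -4.6 K, ΔS = +0.11 psu (deep − shallow).
Δρ/ρ₀ = −αΔT + βΔS = 1.15 × 10⁻³ + 7.81 × 10⁻⁵ = 1.2281 × 10⁻³, so Δρ ≈ 1.258 kg m⁻³.
N² = (g/ρ₀)·Δρ/Δz = g·(Δρ/ρ₀)/Δz = 9.8 × 1.2281 × 10⁻³ / 106 = 1.1354 × 10⁻⁴ s⁻².
N = √(1.1354 × 10⁻⁴) = 0.010656 rad s⁻¹ ≈ 0.0107 rad s⁻¹.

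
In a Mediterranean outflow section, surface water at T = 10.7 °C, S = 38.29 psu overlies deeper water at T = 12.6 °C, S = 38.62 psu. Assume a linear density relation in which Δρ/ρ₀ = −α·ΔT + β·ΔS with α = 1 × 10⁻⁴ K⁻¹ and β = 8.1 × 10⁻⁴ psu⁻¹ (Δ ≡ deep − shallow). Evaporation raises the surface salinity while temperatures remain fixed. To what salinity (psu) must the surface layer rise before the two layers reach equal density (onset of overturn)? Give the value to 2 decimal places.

Neutral buoyancy requires −α(T_deep − T_surf) + β(S_deep − S_surf′) = 0.
S_surf′ = S_deep − (α/β)·ΔT = 38.62 − (1 × 10⁻⁴/8.1 × 10⁻⁴)·(+1.9) = 38.3854 psu.
Increase required: 38.3854 − 38.29 = 0.0954 psu.

38.39 psu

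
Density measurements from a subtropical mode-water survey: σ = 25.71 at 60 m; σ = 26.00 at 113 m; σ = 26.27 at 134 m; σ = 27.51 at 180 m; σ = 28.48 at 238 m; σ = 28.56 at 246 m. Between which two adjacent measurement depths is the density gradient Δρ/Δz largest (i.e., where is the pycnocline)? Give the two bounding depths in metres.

134–180 m

Compute the density gradient over each adjacent pair:
  60–113 m: Δρ/Δz = 0.29/53 = 5.5 × 10⁻³ kg m⁻⁴
  113–134 m: Δρ/Δz = 0.27/21 = 0.013 kg m⁻⁴
  134–180 m: Δρ/Δz = 1.24/46 = 0.027 kg m⁻⁴
  180–238 m: Δρ/Δz = 0.97/58 = 0.017 kg m⁻⁴
  238–246 m: Δρ/Δz = 0.08/8 = 0.010 kg m⁻⁴
The largest gradient is in the 134–180 m interval — the pycnocline.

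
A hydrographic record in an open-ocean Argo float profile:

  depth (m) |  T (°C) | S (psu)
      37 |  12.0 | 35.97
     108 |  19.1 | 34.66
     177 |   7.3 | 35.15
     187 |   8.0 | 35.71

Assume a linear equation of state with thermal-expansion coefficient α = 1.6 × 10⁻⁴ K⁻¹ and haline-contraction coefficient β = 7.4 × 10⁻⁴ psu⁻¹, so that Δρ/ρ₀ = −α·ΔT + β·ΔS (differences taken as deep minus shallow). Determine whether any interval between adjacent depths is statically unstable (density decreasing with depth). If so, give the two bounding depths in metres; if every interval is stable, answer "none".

37–108 m

Evaluate Δρ/ρ₀ = −αΔT + βΔS across each adjacent pair:
  37–108 m: −αΔT+βΔS = −(1.6 × 10⁻⁴)(+7.1)+(7.4 × 10⁻⁴)(-1.31) = -2.1 × 10⁻³ → UNSTABLE
  108–177 m: −αΔT+βΔS = −(1.6 × 10⁻⁴)(-11.8)+(7.4 × 10⁻⁴)(+0.49) = 2.3 × 10⁻³ → stable
  177–187 m: −αΔT+βΔS = −(1.6 × 10⁻⁴)(+0.7)+(7.4 × 10⁻⁴)(+0.56) = 3.0 × 10⁻⁴ → stable
The 37–108 m interval has Δρ < 0: lighter water underlies denser water.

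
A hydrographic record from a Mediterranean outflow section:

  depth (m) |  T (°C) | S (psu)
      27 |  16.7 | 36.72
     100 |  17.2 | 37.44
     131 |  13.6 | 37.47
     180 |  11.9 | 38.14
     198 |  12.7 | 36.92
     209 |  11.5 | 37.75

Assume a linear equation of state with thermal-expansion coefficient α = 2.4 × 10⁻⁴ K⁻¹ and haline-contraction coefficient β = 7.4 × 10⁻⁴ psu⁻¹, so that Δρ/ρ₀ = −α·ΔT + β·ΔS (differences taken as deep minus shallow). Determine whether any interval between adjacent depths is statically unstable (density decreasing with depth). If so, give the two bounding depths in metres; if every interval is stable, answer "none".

180–198 m

Evaluate Δρ/ρ₀ = −αΔT + βΔS across each adjacent pair:
  27–100 m: −αΔT+βΔS = −(2.4 × 10⁻⁴)(+0.5)+(7.4 × 10⁻⁴)(+0.72) = 4.1 × 10⁻⁴ → stable
  100–131 m: −αΔT+βΔS = −(2.4 × 10⁻⁴)(-3.6)+(7.4 × 10⁻⁴)(+0.03) = 8.9 × 10⁻⁴ → stable
  131–180 m: −αΔT+βΔS = −(2.4 × 10⁻⁴)(-1.7)+(7.4 × 10⁻⁴)(+0.67) = 9.0 × 10⁻⁴ → stable
  180–198 m: −αΔT+βΔS = −(2.4 × 10⁻⁴)(+0.8)+(7.4 × 10⁻⁴)(-1.22) = -1.1 × 10⁻³ → UNSTABLE
  198–209 m: −αΔT+βΔS = −(2.4 × 10⁻⁴)(-1.2)+(7.4 × 10⁻⁴)(+0.83) = 9.0 × 10⁻⁴ → stable
The 180–198 m interval has Δρ < 0: lighter water underlies denser water.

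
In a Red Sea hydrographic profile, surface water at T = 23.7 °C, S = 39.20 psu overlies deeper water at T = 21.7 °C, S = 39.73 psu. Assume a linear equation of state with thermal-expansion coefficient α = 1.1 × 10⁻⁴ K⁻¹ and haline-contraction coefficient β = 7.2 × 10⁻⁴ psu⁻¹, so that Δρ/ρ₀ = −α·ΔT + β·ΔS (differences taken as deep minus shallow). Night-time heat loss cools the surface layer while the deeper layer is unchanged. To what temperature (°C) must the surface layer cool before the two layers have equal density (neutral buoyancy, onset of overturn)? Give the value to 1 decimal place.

Neutral buoyancy requires Δρ = 0, i.e. −α(T_deep − T_surf′) + β(S_deep − S_surf) = 0.
T_surf′ = T_deep − (β/α)·ΔS = 21.7 − (7.2 × 10⁻⁴/1.1 × 10⁻⁴)·(+0.53) = 18.231 °C.
Cooling required: 23.7 − (18.231) = 5.469 °C.

18.2 °C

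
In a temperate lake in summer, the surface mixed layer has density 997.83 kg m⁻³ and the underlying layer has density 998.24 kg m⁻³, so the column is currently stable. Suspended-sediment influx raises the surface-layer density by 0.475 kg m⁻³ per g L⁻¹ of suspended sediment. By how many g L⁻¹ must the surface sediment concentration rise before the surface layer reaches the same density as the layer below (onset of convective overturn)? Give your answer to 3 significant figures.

Density deficit of the surface layer: 998.24 − 997.83 = 0.41 kg m⁻³.
Required change = 0.41 / 0.475 = 0.863 g L⁻¹.

0.863 g L⁻¹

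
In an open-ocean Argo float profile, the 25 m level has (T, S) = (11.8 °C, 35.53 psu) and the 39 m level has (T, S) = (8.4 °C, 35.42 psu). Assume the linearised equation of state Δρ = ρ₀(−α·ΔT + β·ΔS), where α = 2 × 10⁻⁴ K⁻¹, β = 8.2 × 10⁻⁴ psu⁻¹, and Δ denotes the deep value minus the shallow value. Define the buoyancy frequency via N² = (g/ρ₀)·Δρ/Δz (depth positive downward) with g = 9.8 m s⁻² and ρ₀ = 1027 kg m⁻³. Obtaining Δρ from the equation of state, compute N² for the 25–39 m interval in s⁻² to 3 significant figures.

4.13 × 10⁻⁴ s⁻²

ΔT = -3.4 K, ΔS = -0.11 psu (deep − shallow).
Δρ/ρ₀ = −αΔT + βΔS = 6.80 × 10⁻⁴ − 9.02 × 10⁻⁵ = 5.898 × 10⁻⁴, so Δρ ≈ 0.6057 kg m⁻³.
N² = (g/ρ₀)·Δρ/Δz = g·(Δρ/ρ₀)/Δz = 9.8 × 5.898 × 10⁻⁴ / 14 = 4.1286 × 10⁻⁴ s⁻² ≈ 4.13 × 10⁻⁴ s⁻².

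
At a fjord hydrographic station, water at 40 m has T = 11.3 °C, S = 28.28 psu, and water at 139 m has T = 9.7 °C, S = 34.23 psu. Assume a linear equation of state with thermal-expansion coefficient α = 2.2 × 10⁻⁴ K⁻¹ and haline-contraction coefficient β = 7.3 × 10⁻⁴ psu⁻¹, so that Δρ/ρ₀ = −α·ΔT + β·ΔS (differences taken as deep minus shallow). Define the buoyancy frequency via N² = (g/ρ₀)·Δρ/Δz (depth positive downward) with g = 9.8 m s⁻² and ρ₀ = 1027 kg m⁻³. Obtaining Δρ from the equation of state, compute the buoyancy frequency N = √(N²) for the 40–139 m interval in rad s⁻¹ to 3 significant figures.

0.0216 rad s⁻¹

ΔT = -1.6 K, ΔS = +5.95 psu (deep − shallow).
Δρ/ρ₀ = −αΔT + βΔS = 3.52 × 10⁻⁴ + 4.3435 × 10⁻³ = 4.6955 × 10⁻³, so Δρ ≈ 4.822 kg m⁻³.
N² = (g/ρ₀)·Δρ/Δz = g·(Δρ/ρ₀)/Δz = 9.8 × 4.6955 × 10⁻³ / 99 = 4.6481 × 10⁻⁴ s⁻².
N = √(4.6481 × 10⁻⁴) = 0.021559 rad s⁻¹ ≈ 0.0216 rad s⁻¹.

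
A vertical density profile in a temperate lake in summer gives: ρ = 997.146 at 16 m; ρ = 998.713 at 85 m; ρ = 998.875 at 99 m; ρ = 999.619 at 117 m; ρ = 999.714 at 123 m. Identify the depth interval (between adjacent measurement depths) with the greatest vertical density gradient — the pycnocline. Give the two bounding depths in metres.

Compute the density gradient over each adjacent pair:
  16–85 m: Δρ/Δz = 1.567/69 = 0.023 kg m⁻⁴
  85–99 m: Δρ/Δz = 0.162/14 = 0.012 kg m⁻⁴
  99–117 m: Δρ/Δz = 0.744/18 = 0.041 kg m⁻⁴
  117–123 m: Δρ/Δz = 0.095/6 = 0.016 kg m⁻⁴
The largest gradient is in the 99–117 m interval — the pycnocline.

99–117 m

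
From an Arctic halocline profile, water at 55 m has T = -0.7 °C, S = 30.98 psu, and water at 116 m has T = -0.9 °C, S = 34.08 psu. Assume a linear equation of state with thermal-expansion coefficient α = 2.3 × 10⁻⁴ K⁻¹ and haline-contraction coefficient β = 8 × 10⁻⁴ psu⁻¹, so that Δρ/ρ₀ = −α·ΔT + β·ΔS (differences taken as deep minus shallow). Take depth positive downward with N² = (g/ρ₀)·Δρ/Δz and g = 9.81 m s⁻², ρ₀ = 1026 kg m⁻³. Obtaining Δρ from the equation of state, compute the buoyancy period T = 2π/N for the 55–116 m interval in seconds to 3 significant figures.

ΔT = -0.2 K, ΔS = +3.10 psu (deep − shallow).
Δρ/ρ₀ = −αΔT + βΔS = 4.60 × 10⁻⁵ + 2.48 × 10⁻³ = 2.526 × 10⁻³, so Δρ ≈ 2.592 kg m⁻³.
N² = (g/ρ₀)·Δρ/Δz = g·(Δρ/ρ₀)/Δz = 9.81 × 2.526 × 10⁻³ / 61 = 4.0623 × 10⁻⁴ s⁻².
N = √(4.0623 × 10⁻⁴) = 0.020155 rad s⁻¹ → T = 2π/N = 311.74 s ≈ 312 s.

312 s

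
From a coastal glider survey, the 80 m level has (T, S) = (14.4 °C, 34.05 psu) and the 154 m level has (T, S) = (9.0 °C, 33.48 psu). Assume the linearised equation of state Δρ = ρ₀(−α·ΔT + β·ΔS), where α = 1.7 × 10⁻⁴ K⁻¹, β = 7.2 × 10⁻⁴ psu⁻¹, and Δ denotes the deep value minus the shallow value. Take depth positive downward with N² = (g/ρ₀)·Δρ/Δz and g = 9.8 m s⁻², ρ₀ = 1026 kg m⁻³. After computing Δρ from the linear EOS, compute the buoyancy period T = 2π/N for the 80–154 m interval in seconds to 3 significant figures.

766 s

ΔT = -5.4 K, ΔS = -0.57 psu (deep − shallow).
Δρ/ρ₀ = −αΔT + βΔS = 9.18 × 10⁻⁴ − 4.104 × 10⁻⁴ = 5.076 × 10⁻⁴, so Δρ ≈ 0.5208 kg m⁻³.
N² = (g/ρ₀)·Δρ/Δz = g·(Δρ/ρ₀)/Δz = 9.8 × 5.076 × 10⁻⁴ / 74 = 6.7223 × 10⁻⁵ s⁻².
N = √(6.7223 × 10⁻⁵) = 8.1990 × 10⁻³ rad s⁻¹ → T = 2π/N = 766.34 s ≈ 766 s.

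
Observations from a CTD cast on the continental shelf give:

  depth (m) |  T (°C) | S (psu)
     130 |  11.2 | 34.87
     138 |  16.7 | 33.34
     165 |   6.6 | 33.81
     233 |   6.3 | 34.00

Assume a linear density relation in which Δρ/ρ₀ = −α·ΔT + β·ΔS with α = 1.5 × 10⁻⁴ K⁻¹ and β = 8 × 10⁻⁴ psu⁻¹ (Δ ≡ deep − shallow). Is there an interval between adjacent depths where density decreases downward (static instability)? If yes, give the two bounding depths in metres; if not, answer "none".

Evaluate Δρ/ρ₀ = −αΔT + βΔS across each adjacent pair:
  130–138 m: −αΔT+βΔS = −(1.5 × 10⁻⁴)(+5.5)+(8 × 10⁻⁴)(-1.53) = -2.0 × 10⁻³ → UNSTABLE
  138–165 m: −αΔT+βΔS = −(1.5 × 10⁻⁴)(-10.1)+(8 × 10⁻⁴)(+0.47) = 1.9 × 10⁻³ → stable
  165–233 m: −αΔT+βΔS = −(1.5 × 10⁻⁴)(-0.3)+(8 × 10⁻⁴)(+0.19) = 2.0 × 10⁻⁴ → stable
The 130–138 m interval has Δρ < 0: lighter water underlies denser water.

130–138 m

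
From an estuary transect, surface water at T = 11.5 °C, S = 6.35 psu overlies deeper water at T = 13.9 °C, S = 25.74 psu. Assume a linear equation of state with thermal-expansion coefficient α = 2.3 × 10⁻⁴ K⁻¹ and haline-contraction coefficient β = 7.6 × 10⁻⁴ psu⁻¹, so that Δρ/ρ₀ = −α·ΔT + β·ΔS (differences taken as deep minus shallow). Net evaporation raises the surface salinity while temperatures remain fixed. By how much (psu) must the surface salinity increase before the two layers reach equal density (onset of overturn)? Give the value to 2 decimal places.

18.66 psu

Neutral buoyancy requires −α(T_deep − T_surf) + β(S_deep − S_surf′) = 0.
S_surf′ = S_deep − (α/β)·ΔT = 25.74 − (2.3 × 10⁻⁴/7.6 × 10⁻⁴)·(+2.4) = 25.0137 psu.
Increase required: 25.0137 − 6.35 = 18.6637 psu.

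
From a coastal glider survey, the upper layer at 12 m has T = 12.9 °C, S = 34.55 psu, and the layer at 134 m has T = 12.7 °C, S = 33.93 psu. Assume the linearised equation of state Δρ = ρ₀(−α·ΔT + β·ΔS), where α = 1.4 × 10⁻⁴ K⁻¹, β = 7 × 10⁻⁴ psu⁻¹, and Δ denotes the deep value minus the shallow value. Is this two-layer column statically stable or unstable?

ΔT = 12.7 − 12.9 = -0.2 K and ΔS = 33.93 − 34.55 = -0.62 psu (deep − shallow).
−αΔT = 2.80 × 10⁻⁵; βΔS = -4.34 × 10⁻⁴; sum Δρ/ρ₀ = -4.06 × 10⁻⁴.
Δρ/ρ₀ < 0, so Δρ < 0: deeper water is lighter → statically unstable; the column would overturn.

unstable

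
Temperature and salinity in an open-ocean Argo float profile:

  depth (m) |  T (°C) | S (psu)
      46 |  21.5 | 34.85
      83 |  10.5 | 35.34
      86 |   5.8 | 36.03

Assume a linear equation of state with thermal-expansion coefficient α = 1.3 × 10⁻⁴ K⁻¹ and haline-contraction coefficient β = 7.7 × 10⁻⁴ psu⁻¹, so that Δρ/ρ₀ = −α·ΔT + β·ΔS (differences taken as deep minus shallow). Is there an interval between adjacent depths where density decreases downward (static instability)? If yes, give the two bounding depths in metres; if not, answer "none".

none

Evaluate Δρ/ρ₀ = −αΔT + βΔS across each adjacent pair:
  46–83 m: −αΔT+βΔS = −(1.3 × 10⁻⁴)(-11.0)+(7.7 × 10⁻⁴)(+0.49) = 1.8 × 10⁻³ → stable
  83–86 m: −αΔT+βΔS = −(1.3 × 10⁻⁴)(-4.7)+(7.7 × 10⁻⁴)(+0.69) = 1.1 × 10⁻³ → stable
Every interval has Δρ > 0: the column is stably stratified throughout.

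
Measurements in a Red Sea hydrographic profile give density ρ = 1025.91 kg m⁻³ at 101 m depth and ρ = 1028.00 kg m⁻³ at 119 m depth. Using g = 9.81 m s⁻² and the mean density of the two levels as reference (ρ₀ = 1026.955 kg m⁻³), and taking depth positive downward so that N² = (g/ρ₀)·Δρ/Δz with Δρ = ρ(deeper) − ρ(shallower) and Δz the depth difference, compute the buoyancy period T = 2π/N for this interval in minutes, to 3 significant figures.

Δρ = 1028.00 − 1025.91 = 2.09 kg m⁻³ over Δz = 119 − 101 = 18 m.
N² = (9.81/1026.955) × (2.09/18) = 1.1092 × 10⁻³ s⁻².
N = √(1.1092 × 10⁻³) = 0.033305 rad s⁻¹, so T = 2π/N = 188.66 s = 3.1443 min ≈ 3.14 min.

3.14 min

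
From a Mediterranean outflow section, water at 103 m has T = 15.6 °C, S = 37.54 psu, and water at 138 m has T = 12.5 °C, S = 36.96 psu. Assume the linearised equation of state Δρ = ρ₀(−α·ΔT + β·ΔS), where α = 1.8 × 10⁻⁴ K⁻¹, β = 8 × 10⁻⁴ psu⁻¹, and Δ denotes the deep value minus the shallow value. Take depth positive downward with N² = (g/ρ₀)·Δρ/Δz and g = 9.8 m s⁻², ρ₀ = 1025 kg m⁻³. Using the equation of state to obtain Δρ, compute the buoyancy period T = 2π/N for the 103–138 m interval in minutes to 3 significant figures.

20.4 min

ΔT = -3.1 K, ΔS = -0.58 psu (deep − shallow).
Δρ/ρ₀ = −αΔT + βΔS = 5.58 × 10⁻⁴ − 4.64 × 10⁻⁴ = 9.40 × 10⁻⁵, so Δρ ≈ 0.09635 kg m⁻³.
N² = (g/ρ₀)·Δρ/Δz = g·(Δρ/ρ₀)/Δz = 9.8 × 9.40 × 10⁻⁵ / 35 = 2.6320 × 10⁻⁵ s⁻².
N = √(2.6320 × 10⁻⁵) = 5.1303 × 10⁻³ rad s⁻¹ → T = 2π/N = 1.2247 × 10³ s = 20.412 min ≈ 20.4 min.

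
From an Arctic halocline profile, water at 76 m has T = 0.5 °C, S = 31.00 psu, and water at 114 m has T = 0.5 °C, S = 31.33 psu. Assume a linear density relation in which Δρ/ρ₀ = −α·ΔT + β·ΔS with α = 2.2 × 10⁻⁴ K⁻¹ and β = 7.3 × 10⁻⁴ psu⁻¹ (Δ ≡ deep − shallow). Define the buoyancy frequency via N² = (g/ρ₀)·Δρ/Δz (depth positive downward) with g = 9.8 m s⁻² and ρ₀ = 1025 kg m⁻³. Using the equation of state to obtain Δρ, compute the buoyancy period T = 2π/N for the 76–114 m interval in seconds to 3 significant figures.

797 s

ΔT = +0.0 K, ΔS = +0.33 psu (deep − shallow).
Δρ/ρ₀ = −αΔT + βΔS = 0 + 2.409 × 10⁻⁴ = 2.409 × 10⁻⁴, so Δρ ≈ 0.2469 kg m⁻³.
N² = (g/ρ₀)·Δρ/Δz = g·(Δρ/ρ₀)/Δz = 9.8 × 2.409 × 10⁻⁴ / 38 = 6.2127 × 10⁻⁵ s⁻².
N = √(6.2127 × 10⁻⁵) = 7.8821 × 10⁻³ rad s⁻¹ → T = 2π/N = 797.15 s ≈ 797 s.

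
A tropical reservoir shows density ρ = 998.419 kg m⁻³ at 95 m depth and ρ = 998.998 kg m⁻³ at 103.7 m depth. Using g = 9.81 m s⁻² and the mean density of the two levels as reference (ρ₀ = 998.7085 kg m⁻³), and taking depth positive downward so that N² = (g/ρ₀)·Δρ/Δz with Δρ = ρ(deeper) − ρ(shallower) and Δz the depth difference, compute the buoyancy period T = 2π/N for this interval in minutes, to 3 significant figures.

Δρ = 998.998 − 998.419 = 0.579 kg m⁻³ over Δz = 103.7 − 95 = 8.7 m.
N² = (9.81/998.7085) × (0.579/8.7) = 6.5372 × 10⁻⁴ s⁻².
N = √(6.5372 × 10⁻⁴) = 0.025568 rad s⁻¹, so T = 2π/N = 245.74 s = 4.0957 min ≈ 4.10 min.
N² > 0, so the interval is statically stable.

4.10 min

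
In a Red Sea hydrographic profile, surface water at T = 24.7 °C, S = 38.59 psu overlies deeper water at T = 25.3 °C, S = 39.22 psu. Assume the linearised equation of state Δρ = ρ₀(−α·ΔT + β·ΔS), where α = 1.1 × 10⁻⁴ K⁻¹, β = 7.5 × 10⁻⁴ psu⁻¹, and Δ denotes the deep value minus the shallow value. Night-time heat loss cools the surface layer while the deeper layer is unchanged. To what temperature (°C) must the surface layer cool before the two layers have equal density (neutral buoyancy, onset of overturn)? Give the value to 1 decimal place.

21.0 °C

Neutral buoyancy requires Δρ = 0, i.e. −α(T_deep − T_surf′) + β(S_deep − S_surf) = 0.
T_surf′ = T_deep − (β/α)·ΔS = 25.3 − (7.5 × 10⁻⁴/1.1 × 10⁻⁴)·(+0.63) = 21.005 °C.
Cooling required: 24.7 − (21.005) = 3.695 °C.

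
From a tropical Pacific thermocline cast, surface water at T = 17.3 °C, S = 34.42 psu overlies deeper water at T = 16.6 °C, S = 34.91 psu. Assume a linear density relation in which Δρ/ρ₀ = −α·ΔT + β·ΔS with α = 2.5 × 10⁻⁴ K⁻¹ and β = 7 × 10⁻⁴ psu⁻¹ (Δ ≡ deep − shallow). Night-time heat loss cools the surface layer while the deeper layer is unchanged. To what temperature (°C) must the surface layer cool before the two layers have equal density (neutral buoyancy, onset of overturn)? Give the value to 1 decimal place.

Neutral buoyancy requires Δρ = 0, i.e. −α(T_deep − T_surf′) + β(S_deep − S_surf) = 0.
T_surf′ = T_deep − (β/α)·ΔS = 16.6 − (7 × 10⁻⁴/2.5 × 10⁻⁴)·(+0.49) = 15.228 °C.
Cooling required: 17.3 − (15.228) = 2.072 °C.

15.2 °C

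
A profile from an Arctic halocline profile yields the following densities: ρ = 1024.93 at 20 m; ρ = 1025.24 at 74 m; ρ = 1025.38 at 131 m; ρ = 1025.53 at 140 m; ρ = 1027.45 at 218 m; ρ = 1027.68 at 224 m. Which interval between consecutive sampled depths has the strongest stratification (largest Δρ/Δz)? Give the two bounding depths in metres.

218–224 m

Compute the density gradient over each adjacent pair:
  20–74 m: Δρ/Δz = 0.31/54 = 5.7 × 10⁻³ kg m⁻⁴
  74–131 m: Δρ/Δz = 0.14/57 = 2.5 × 10⁻³ kg m⁻⁴
  131–140 m: Δρ/Δz = 0.15/9 = 0.017 kg m⁻⁴
  140–218 m: Δρ/Δz = 1.92/78 = 0.025 kg m⁻⁴
  218–224 m: Δρ/Δz = 0.23/6 = 0.038 kg m⁻⁴
The largest gradient is in the 218–224 m interval — the pycnocline.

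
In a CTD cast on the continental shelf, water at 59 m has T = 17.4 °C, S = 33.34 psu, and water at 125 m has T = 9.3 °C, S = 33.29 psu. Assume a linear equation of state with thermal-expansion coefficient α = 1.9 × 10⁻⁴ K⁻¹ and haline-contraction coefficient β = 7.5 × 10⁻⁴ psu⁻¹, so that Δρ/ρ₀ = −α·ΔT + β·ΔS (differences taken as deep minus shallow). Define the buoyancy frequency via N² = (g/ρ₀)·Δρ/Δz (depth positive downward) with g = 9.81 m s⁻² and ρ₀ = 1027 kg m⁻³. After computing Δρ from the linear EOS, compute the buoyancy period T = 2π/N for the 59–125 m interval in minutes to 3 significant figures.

7.01 min

ΔT = -8.1 K, ΔS = -0.05 psu (deep − shallow).
Δρ/ρ₀ = −αΔT + βΔS = 1.539 × 10⁻³ − 3.75 × 10⁻⁵ = 1.5015 × 10⁻³, so Δρ ≈ 1.542 kg m⁻³.
N² = (g/ρ₀)·Δρ/Δz = g·(Δρ/ρ₀)/Δz = 9.81 × 1.5015 × 10⁻³ / 66 = 2.2318 × 10⁻⁴ s⁻².
N = √(2.2318 × 10⁻⁴) = 0.014939 rad s⁻¹ → T = 2π/N = 420.59 s = 7.0098 min ≈ 7.01 min.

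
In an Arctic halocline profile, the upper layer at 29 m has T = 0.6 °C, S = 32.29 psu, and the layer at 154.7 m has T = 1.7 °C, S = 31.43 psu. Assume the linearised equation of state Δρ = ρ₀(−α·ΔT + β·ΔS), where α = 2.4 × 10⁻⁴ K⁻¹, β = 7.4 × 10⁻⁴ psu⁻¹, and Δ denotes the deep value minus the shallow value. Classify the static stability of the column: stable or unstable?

ΔT = 1.7 − 0.6 = +1.1 K and ΔS = 31.43 − 32.29 = -0.86 psu (deep − shallow).
−αΔT = -2.64 × 10⁻⁴; βΔS = -6.364 × 10⁻⁴; sum Δρ/ρ₀ = -9.004 × 10⁻⁴.
Δρ/ρ₀ < 0, so Δρ < 0: deeper water is lighter → statically unstable; the column would overturn.

unstable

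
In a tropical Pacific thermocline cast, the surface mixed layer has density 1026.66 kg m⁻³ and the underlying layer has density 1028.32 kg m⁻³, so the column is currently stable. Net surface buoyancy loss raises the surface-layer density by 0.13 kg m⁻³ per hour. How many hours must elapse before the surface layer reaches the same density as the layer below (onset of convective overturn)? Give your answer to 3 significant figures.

Density deficit of the surface layer: 1028.32 − 1026.66 = 1.66 kg m⁻³.
Required change = 1.66 / 0.13 = 12.8 hours.

12.8 hours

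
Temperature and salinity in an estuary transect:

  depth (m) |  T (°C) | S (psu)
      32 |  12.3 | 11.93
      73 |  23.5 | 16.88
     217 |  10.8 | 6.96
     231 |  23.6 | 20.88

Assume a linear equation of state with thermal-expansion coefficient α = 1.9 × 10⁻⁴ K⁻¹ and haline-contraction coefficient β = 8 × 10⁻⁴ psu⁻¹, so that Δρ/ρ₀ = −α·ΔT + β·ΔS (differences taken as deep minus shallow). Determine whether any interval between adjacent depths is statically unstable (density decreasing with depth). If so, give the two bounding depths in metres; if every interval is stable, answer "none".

73–217 m

Evaluate Δρ/ρ₀ = −αΔT + βΔS across each adjacent pair:
  32–73 m: −αΔT+βΔS = −(1.9 × 10⁻⁴)(+11.2)+(8 × 10⁻⁴)(+4.95) = 1.8 × 10⁻³ → stable
  73–217 m: −αΔT+βΔS = −(1.9 × 10⁻⁴)(-12.7)+(8 × 10⁻⁴)(-9.92) = -5.5 × 10⁻³ → UNSTABLE
  217–231 m: −αΔT+βΔS = −(1.9 × 10⁻⁴)(+12.8)+(8 × 10⁻⁴)(+13.92) = 8.7 × 10⁻³ → stable
The 73–217 m interval has Δρ < 0: lighter water underlies denser water.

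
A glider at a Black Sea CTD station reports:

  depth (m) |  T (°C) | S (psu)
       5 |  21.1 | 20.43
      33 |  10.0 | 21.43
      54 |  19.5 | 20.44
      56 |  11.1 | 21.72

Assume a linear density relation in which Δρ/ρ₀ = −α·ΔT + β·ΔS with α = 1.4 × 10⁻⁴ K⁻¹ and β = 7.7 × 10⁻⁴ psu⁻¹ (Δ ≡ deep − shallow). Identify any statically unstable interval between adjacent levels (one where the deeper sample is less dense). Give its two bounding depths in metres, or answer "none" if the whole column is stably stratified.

33–54 m

Evaluate Δρ/ρ₀ = −αΔT + βΔS across each adjacent pair:
  5–33 m: −αΔT+βΔS = −(1.4 × 10⁻⁴)(-11.1)+(7.7 × 10⁻⁴)(+1.00) = 2.3 × 10⁻³ → stable
  33–54 m: −αΔT+βΔS = −(1.4 × 10⁻⁴)(+9.5)+(7.7 × 10⁻⁴)(-0.99) = -2.1 × 10⁻³ → UNSTABLE
  54–56 m: −αΔT+βΔS = −(1.4 × 10⁻⁴)(-8.4)+(7.7 × 10⁻⁴)(+1.28) = 2.2 × 10⁻³ → stable
The 33–54 m interval has Δρ < 0: lighter water underlies denser water.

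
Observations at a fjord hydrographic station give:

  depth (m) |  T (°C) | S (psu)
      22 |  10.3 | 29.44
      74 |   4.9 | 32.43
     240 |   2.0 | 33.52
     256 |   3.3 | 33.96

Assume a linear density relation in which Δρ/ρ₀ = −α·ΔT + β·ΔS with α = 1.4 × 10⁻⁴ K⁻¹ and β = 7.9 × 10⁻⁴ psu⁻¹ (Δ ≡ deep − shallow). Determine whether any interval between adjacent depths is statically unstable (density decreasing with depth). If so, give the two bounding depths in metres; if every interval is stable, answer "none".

Evaluate Δρ/ρ₀ = −αΔT + βΔS across each adjacent pair:
  22–74 m: −αΔT+βΔS = −(1.4 × 10⁻⁴)(-5.4)+(7.9 × 10⁻⁴)(+2.99) = 3.1 × 10⁻³ → stable
  74–240 m: −αΔT+βΔS = −(1.4 × 10⁻⁴)(-2.9)+(7.9 × 10⁻⁴)(+1.09) = 1.3 × 10⁻³ → stable
  240–256 m: −αΔT+βΔS = −(1.4 × 10⁻⁴)(+1.3)+(7.9 × 10⁻⁴)(+0.44) = 1.7 × 10⁻⁴ → stable
Every interval has Δρ > 0: the column is stably stratified throughout.

none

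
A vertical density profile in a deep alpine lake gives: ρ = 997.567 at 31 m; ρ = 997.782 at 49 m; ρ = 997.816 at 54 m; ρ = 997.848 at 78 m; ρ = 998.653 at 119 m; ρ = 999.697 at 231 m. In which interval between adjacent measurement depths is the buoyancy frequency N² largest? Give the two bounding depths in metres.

Compute the density gradient over each adjacent pair:
  31–49 m: Δρ/Δz = 0.215/18 = 0.012 kg m⁻⁴
  49–54 m: Δρ/Δz = 0.034/5 = 6.8 × 10⁻³ kg m⁻⁴
  54–78 m: Δρ/Δz = 0.032/24 = 1.3 × 10⁻³ kg m⁻⁴
  78–119 m: Δρ/Δz = 0.805/41 = 0.020 kg m⁻⁴
  119–231 m: Δρ/Δz = 1.044/112 = 9.3 × 10⁻³ kg m⁻⁴
The largest gradient is in the 78–119 m interval — the pycnocline.

78–119 m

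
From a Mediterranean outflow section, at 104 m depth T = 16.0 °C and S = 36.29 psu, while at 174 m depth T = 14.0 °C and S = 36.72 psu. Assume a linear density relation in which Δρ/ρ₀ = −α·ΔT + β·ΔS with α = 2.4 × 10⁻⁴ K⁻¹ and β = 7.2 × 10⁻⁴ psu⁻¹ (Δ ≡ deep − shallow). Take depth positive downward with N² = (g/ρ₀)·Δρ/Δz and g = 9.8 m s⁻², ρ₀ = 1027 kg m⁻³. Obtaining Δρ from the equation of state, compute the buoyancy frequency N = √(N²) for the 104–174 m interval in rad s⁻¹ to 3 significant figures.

0.0105 rad s⁻¹

ΔT = -2.0 K, ΔS = +0.43 psu (deep − shallow).
Δρ/ρ₀ = −αΔT + βΔS = 4.80 × 10⁻⁴ + 3.096 × 10⁻⁴ = 7.896 × 10⁻⁴, so Δρ ≈ 0.8109 kg m⁻³.
N² = (g/ρ₀)·Δρ/Δz = g·(Δρ/ρ₀)/Δz = 9.8 × 7.896 × 10⁻⁴ / 70 = 1.1054 × 10⁻⁴ s⁻².
N = √(1.1054 × 10⁻⁴) = 0.010514 rad s⁻¹ ≈ 0.0105 rad s⁻¹.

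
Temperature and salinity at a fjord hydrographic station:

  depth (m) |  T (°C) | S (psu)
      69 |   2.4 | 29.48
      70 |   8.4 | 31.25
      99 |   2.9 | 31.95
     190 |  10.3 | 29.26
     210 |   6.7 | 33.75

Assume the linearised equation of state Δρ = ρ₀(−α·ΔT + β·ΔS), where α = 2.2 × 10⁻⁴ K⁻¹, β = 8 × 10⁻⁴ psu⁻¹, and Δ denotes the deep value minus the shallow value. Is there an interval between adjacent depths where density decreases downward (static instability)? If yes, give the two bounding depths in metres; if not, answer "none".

Evaluate Δρ/ρ₀ = −αΔT + βΔS across each adjacent pair:
  69–70 m: −αΔT+βΔS = −(2.2 × 10⁻⁴)(+6.0)+(8 × 10⁻⁴)(+1.77) = 9.6 × 10⁻⁵ → stable
  70–99 m: −αΔT+βΔS = −(2.2 × 10⁻⁴)(-5.5)+(8 × 10⁻⁴)(+0.70) = 1.8 × 10⁻³ → stable
  99–190 m: −αΔT+βΔS = −(2.2 × 10⁻⁴)(+7.4)+(8 × 10⁻⁴)(-2.69) = -3.8 × 10⁻³ → UNSTABLE
  190–210 m: −αΔT+βΔS = −(2.2 × 10⁻⁴)(-3.6)+(8 × 10⁻⁴)(+4.49) = 4.4 × 10⁻³ → stable
The 99–190 m interval has Δρ < 0: lighter water underlies denser water.

99–190 m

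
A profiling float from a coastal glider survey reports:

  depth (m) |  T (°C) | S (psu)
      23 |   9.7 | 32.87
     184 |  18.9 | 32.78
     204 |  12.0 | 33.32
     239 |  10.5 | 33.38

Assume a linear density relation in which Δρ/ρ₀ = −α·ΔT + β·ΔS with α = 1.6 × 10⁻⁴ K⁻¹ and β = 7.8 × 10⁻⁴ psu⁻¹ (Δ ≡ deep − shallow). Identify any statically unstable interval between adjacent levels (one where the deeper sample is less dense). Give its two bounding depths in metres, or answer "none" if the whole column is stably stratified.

Evaluate Δρ/ρ₀ = −αΔT + βΔS across each adjacent pair:
  23–184 m: −αΔT+βΔS = −(1.6 × 10⁻⁴)(+9.2)+(7.8 × 10⁻⁴)(-0.09) = -1.5 × 10⁻³ → UNSTABLE
  184–204 m: −αΔT+βΔS = −(1.6 × 10⁻⁴)(-6.9)+(7.8 × 10⁻⁴)(+0.54) = 1.5 × 10⁻³ → stable
  204–239 m: −αΔT+βΔS = −(1.6 × 10⁻⁴)(-1.5)+(7.8 × 10⁻⁴)(+0.06) = 2.9 × 10⁻⁴ → stable
The 23–184 m interval has Δρ < 0: lighter water underlies denser water.

23–184 m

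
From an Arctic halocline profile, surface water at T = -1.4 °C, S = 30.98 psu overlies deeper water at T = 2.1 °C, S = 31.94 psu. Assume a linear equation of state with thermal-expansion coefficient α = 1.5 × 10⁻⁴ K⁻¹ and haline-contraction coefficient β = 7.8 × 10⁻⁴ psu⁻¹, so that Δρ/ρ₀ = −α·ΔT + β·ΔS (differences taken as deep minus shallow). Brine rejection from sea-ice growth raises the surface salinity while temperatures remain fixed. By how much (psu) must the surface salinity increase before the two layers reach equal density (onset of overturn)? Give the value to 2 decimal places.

0.29 psu

Neutral buoyancy requires −α(T_deep − T_surf) + β(S_deep − S_surf′) = 0.
S_surf′ = S_deep − (α/β)·ΔT = 31.94 − (1.5 × 10⁻⁴/7.8 × 10⁻⁴)·(+3.5) = 31.2669 psu.
Increase required: 31.2669 − 30.98 = 0.2869 psu.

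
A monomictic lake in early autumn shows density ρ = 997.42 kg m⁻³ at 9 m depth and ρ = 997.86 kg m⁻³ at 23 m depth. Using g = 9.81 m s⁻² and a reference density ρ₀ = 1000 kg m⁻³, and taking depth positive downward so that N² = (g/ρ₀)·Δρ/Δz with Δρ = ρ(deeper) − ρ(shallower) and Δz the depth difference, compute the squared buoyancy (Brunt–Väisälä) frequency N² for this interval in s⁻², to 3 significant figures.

3.08 × 10⁻⁴ s⁻²

Δρ = 997.86 − 997.42 = 0.44 kg m⁻³ over Δz = 23 − 9 = 14 m.
N² = (9.81/1000) × (0.44/14) = 3.0831 × 10⁻⁴ s⁻² ≈ 3.08 × 10⁻⁴ s⁻².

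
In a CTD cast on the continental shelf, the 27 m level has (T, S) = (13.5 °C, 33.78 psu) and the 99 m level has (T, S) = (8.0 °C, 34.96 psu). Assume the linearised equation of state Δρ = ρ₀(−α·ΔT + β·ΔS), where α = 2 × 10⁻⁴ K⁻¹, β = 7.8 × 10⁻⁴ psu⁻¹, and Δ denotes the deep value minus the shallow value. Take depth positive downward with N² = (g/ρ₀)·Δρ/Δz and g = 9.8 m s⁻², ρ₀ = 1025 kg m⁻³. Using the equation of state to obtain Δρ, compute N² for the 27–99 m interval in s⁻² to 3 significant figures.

2.75 × 10⁻⁴ s⁻²

ΔT = -5.5 K, ΔS = +1.18 psu (deep − shallow).
Δρ/ρ₀ = −αΔT + βΔS = 1.10 × 10⁻³ + 9.204 × 10⁻⁴ = 2.0204 × 10⁻³, so Δρ ≈ 2.071 kg m⁻³.
N² = (g/ρ₀)·Δρ/Δz = g·(Δρ/ρ₀)/Δz = 9.8 × 2.0204 × 10⁻³ / 72 = 2.7500 × 10⁻⁴ s⁻² ≈ 2.75 × 10⁻⁴ s⁻².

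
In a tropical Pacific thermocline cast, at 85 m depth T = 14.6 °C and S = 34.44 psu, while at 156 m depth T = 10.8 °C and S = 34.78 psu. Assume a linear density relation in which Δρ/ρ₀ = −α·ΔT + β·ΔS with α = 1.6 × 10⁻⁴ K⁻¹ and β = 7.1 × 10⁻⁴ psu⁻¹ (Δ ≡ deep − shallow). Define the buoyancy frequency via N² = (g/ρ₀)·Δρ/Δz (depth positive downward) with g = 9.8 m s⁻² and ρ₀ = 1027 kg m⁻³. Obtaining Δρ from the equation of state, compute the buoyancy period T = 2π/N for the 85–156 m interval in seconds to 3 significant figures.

ΔT = -3.8 K, ΔS = +0.34 psu (deep − shallow).
Δρ/ρ₀ = −αΔT + βΔS = 6.08 × 10⁻⁴ + 2.414 × 10⁻⁴ = 8.494 × 10⁻⁴, so Δρ ≈ 0.8723 kg m⁻³.
N² = (g/ρ₀)·Δρ/Δz = g·(Δρ/ρ₀)/Δz = 9.8 × 8.494 × 10⁻⁴ / 71 = 1.1724 × 10⁻⁴ s⁻².
N = √(1.1724 × 10⁻⁴) = 0.010828 rad s⁻¹ → T = 2π/N = 580.27 s ≈ 580 s.

580 s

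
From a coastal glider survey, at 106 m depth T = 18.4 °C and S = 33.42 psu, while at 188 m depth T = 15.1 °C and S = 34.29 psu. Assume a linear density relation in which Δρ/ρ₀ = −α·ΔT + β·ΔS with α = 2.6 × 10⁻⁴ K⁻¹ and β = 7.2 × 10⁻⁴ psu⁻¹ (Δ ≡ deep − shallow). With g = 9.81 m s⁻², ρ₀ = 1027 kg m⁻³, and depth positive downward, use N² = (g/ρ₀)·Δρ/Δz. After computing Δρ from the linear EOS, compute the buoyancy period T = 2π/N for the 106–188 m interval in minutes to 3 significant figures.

7.86 min

ΔT = -3.3 K, ΔS = +0.87 psu (deep − shallow).
Δρ/ρ₀ = −αΔT + βΔS = 8.58 × 10⁻⁴ + 6.264 × 10⁻⁴ = 1.4844 × 10⁻³, so Δρ ≈ 1.524 kg m⁻³.
N² = (g/ρ₀)·Δρ/Δz = g·(Δρ/ρ₀)/Δz = 9.81 × 1.4844 × 10⁻³ / 82 = 1.7758 × 10⁻⁴ s⁻².
N = √(1.7758 × 10⁻⁴) = 0.013326 rad s⁻¹ → T = 2π/N = 471.50 s = 7.8583 min ≈ 7.86 min.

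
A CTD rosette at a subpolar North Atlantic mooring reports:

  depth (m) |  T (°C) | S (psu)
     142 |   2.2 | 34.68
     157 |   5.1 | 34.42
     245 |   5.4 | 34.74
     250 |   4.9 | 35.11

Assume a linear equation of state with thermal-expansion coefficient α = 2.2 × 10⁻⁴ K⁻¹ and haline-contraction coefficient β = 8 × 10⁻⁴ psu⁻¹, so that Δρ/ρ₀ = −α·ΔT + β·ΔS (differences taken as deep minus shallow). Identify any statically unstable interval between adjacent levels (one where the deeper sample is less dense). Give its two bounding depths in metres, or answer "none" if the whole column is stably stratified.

142–157 m

Evaluate Δρ/ρ₀ = −αΔT + βΔS across each adjacent pair:
  142–157 m: −αΔT+βΔS = −(2.2 × 10⁻⁴)(+2.9)+(8 × 10⁻⁴)(-0.26) = -8.5 × 10⁻⁴ → UNSTABLE
  157–245 m: −αΔT+βΔS = −(2.2 × 10⁻⁴)(+0.3)+(8 × 10⁻⁴)(+0.32) = 1.9 × 10⁻⁴ → stable
  245–250 m: −αΔT+βΔS = −(2.2 × 10⁻⁴)(-0.5)+(8 × 10⁻⁴)(+0.37) = 4.1 × 10⁻⁴ → stable
The 142–157 m interval has Δρ < 0: lighter water underlies denser water.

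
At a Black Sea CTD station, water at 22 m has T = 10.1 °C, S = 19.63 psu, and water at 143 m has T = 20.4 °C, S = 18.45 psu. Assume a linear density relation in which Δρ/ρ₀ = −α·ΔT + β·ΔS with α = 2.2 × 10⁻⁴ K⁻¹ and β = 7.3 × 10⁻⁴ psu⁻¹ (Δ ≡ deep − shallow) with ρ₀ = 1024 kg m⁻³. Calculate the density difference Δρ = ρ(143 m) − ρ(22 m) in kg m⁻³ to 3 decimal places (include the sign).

-3.202 kg m⁻³

ΔT = +10.3 K, ΔS = -1.18 psu (deep − shallow).
Δρ/ρ₀ = −(2.2 × 10⁻⁴)(+10.3) + (7.3 × 10⁻⁴)(-1.18) = -3.1274 × 10⁻³.
Δρ = 1024 × (-3.1274 × 10⁻³) = -3.202 kg m⁻³.
Negative Δρ: lighter below, statically unstable.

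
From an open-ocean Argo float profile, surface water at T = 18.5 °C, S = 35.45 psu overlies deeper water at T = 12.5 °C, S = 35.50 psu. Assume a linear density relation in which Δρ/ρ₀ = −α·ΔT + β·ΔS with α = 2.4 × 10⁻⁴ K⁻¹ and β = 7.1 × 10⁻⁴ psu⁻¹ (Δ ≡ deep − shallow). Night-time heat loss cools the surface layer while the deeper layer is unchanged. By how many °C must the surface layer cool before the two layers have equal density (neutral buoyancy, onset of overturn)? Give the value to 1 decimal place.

6.1 °C

Neutral buoyancy requires Δρ = 0, i.e. −α(T_deep − T_surf′) + β(S_deep − S_surf) = 0.
T_surf′ = T_deep − (β/α)·ΔS = 12.5 − (7.1 × 10⁻⁴/2.4 × 10⁻⁴)·(+0.05) = 12.352 °C.
Cooling required: 18.5 − (12.352) = 6.148 °C.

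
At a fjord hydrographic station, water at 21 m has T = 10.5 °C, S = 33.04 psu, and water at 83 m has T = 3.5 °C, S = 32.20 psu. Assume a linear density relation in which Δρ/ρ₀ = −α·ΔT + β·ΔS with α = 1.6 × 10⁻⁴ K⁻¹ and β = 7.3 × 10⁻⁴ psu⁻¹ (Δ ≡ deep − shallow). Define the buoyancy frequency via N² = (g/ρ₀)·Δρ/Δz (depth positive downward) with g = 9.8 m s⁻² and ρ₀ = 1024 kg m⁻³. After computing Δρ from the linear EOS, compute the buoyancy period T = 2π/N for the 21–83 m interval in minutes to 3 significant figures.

11.7 min

ΔT = -7.0 K, ΔS = -0.84 psu (deep − shallow).
Δρ/ρ₀ = −αΔT + βΔS = 1.12 × 10⁻³ − 6.132 × 10⁻⁴ = 5.068 × 10⁻⁴, so Δρ ≈ 0.5190 kg m⁻³.
N² = (g/ρ₀)·Δρ/Δz = g·(Δρ/ρ₀)/Δz = 9.8 × 5.068 × 10⁻⁴ / 62 = 8.0107 × 10⁻⁵ s⁻².
N = √(8.0107 × 10⁻⁵) = 8.9503 × 10⁻³ rad s⁻¹ → T = 2π/N = 702.01 s = 11.700 min ≈ 11.7 min.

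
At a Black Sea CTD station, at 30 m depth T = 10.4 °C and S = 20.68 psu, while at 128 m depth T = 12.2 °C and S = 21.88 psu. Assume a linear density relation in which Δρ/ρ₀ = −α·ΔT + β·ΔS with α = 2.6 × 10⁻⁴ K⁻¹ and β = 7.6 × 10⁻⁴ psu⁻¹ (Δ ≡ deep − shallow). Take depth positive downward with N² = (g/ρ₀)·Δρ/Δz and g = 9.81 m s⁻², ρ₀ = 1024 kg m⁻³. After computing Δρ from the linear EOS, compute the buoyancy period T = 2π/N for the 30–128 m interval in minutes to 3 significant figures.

15.7 min

ΔT = +1.8 K, ΔS = +1.20 psu (deep − shallow).
Δρ/ρ₀ = −αΔT + βΔS = -4.68 × 10⁻⁴ + 9.12 × 10⁻⁴ = 4.44 × 10⁻⁴, so Δρ ≈ 0.4547 kg m⁻³.
N² = (g/ρ₀)·Δρ/Δz = g·(Δρ/ρ₀)/Δz = 9.81 × 4.44 × 10⁻⁴ / 98 = 4.4445 × 10⁻⁵ s⁻².
N = √(4.4445 × 10⁻⁵) = 6.6667 × 10⁻³ rad s⁻¹ → T = 2π/N = 942.47 s = 15.708 min ≈ 15.7 min.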